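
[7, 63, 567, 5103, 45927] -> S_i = 7*9^i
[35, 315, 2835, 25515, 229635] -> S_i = 35*9^i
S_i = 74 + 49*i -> [74, 123, 172, 221, 270]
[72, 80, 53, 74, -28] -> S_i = Random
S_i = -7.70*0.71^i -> [-7.7, -5.47, -3.88, -2.76, -1.96]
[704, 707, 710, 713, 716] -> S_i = 704 + 3*i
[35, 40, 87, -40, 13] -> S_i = Random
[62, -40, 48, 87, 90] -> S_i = Random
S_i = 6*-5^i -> [6, -30, 150, -750, 3750]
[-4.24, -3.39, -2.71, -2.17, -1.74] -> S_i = -4.24*0.80^i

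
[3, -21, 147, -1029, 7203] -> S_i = 3*-7^i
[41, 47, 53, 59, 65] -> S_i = 41 + 6*i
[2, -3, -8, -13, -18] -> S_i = 2 + -5*i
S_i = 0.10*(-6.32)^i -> [0.1, -0.63, 3.99, -25.24, 159.54]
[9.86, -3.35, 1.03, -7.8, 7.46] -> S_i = Random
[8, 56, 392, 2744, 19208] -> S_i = 8*7^i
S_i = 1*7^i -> [1, 7, 49, 343, 2401]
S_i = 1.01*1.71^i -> [1.01, 1.73, 2.95, 5.05, 8.64]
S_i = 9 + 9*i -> [9, 18, 27, 36, 45]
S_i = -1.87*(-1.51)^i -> [-1.87, 2.82, -4.26, 6.44, -9.72]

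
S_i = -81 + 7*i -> [-81, -74, -67, -60, -53]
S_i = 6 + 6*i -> [6, 12, 18, 24, 30]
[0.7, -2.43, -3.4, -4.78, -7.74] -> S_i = Random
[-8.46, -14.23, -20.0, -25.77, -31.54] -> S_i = -8.46 + -5.77*i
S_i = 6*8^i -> [6, 48, 384, 3072, 24576]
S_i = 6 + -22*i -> [6, -16, -38, -60, -82]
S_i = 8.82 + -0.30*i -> [8.82, 8.52, 8.22, 7.92, 7.62]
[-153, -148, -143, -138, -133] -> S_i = -153 + 5*i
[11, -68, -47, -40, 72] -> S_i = Random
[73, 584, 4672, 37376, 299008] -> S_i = 73*8^i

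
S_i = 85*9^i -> [85, 765, 6885, 61965, 557685]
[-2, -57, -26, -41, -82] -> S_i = Random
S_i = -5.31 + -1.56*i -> [-5.31, -6.87, -8.43, -9.99, -11.55]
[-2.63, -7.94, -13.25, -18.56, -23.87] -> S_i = -2.63 + -5.31*i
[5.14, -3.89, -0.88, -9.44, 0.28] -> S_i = Random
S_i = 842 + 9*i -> [842, 851, 860, 869, 878]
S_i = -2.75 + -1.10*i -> [-2.75, -3.85, -4.95, -6.05, -7.15]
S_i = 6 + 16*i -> [6, 22, 38, 54, 70]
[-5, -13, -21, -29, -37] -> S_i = -5 + -8*i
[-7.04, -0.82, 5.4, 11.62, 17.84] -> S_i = -7.04 + 6.22*i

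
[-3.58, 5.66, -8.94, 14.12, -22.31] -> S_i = -3.58*(-1.58)^i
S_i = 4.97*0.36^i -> [4.97, 1.79, 0.64, 0.23, 0.08]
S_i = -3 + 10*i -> [-3, 7, 17, 27, 37]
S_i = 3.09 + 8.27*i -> [3.09, 11.36, 19.63, 27.9, 36.17]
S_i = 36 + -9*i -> [36, 27, 18, 9, 0]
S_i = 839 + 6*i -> [839, 845, 851, 857, 863]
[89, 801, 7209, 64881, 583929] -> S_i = 89*9^i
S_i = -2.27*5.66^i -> [-2.27, -12.85, -72.72, -411.6, -2329.65]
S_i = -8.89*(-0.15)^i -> [-8.89, 1.33, -0.2, 0.03, -0.0]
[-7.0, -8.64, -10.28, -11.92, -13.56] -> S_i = -7.00 + -1.64*i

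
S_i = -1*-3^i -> [-1, 3, -9, 27, -81]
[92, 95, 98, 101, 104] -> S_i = 92 + 3*i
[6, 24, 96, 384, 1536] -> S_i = 6*4^i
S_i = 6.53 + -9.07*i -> [6.53, -2.54, -11.61, -20.68, -29.75]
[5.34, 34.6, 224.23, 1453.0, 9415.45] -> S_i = 5.34*6.48^i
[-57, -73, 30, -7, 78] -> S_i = Random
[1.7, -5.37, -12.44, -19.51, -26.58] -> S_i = 1.70 + -7.07*i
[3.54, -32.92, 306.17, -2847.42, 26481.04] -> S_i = 3.54*(-9.30)^i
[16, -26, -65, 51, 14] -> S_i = Random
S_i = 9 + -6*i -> [9, 3, -3, -9, -15]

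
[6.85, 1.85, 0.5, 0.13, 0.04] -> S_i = 6.85*0.27^i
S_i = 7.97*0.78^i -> [7.97, 6.22, 4.85, 3.78, 2.95]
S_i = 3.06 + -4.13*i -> [3.06, -1.07, -5.2, -9.33, -13.46]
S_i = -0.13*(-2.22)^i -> [-0.13, 0.29, -0.64, 1.42, -3.16]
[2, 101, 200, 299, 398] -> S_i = 2 + 99*i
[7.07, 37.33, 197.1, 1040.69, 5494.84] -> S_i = 7.07*5.28^i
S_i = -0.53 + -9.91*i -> [-0.53, -10.44, -20.35, -30.26, -40.17]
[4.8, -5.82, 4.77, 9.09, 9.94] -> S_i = Random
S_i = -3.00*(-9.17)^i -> [-3.0, 27.51, -252.27, 2313.29, -21212.83]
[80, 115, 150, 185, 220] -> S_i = 80 + 35*i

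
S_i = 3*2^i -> [3, 6, 12, 24, 48]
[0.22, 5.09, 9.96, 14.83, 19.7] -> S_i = 0.22 + 4.87*i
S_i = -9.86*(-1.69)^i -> [-9.86, 16.66, -28.16, 47.59, -80.43]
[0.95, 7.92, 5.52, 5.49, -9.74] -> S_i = Random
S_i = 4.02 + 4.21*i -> [4.02, 8.23, 12.44, 16.65, 20.86]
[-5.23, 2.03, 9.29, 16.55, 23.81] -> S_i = -5.23 + 7.26*i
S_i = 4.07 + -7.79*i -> [4.07, -3.72, -11.51, -19.3, -27.09]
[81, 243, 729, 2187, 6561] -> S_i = 81*3^i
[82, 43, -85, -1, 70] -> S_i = Random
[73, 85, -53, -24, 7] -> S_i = Random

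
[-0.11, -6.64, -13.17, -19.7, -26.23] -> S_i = -0.11 + -6.53*i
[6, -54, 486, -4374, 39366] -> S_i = 6*-9^i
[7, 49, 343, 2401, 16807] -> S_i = 7*7^i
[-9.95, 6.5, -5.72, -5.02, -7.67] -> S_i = Random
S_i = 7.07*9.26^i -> [7.07, 65.47, 606.24, 5613.74, 51983.24]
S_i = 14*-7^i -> [14, -98, 686, -4802, 33614]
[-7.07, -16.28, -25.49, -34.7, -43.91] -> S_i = -7.07 + -9.21*i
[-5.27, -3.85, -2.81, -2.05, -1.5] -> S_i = -5.27*0.73^i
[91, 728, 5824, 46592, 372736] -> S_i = 91*8^i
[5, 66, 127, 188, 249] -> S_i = 5 + 61*i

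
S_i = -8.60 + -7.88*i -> [-8.6, -16.48, -24.36, -32.24, -40.12]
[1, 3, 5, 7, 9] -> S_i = 1 + 2*i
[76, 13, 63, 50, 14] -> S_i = Random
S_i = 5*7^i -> [5, 35, 245, 1715, 12005]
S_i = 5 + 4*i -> [5, 9, 13, 17, 21]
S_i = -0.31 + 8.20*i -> [-0.31, 7.89, 16.09, 24.29, 32.49]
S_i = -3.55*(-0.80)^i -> [-3.55, 2.84, -2.27, 1.82, -1.45]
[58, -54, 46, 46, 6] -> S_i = Random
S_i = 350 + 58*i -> [350, 408, 466, 524, 582]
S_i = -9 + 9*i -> [-9, 0, 9, 18, 27]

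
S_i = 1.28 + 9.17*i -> [1.28, 10.45, 19.62, 28.79, 37.96]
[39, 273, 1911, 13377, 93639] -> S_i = 39*7^i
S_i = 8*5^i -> [8, 40, 200, 1000, 5000]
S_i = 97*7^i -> [97, 679, 4753, 33271, 232897]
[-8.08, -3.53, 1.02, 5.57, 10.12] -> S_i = -8.08 + 4.55*i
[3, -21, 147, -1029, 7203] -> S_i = 3*-7^i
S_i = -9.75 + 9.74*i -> [-9.75, -0.01, 9.73, 19.47, 29.21]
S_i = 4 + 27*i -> [4, 31, 58, 85, 112]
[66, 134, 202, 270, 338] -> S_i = 66 + 68*i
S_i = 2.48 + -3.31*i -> [2.48, -0.83, -4.14, -7.45, -10.76]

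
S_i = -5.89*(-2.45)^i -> [-5.89, 14.43, -35.35, 86.62, -212.22]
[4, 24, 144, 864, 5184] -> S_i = 4*6^i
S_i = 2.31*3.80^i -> [2.31, 8.78, 33.36, 126.75, 481.67]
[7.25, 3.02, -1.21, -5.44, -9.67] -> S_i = 7.25 + -4.23*i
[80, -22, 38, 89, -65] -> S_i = Random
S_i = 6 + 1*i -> [6, 7, 8, 9, 10]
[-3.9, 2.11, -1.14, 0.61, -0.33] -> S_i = -3.90*(-0.54)^i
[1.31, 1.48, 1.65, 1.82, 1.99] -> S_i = 1.31 + 0.17*i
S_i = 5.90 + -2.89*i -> [5.9, 3.01, 0.12, -2.77, -5.66]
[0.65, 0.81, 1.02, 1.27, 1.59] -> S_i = 0.65*1.25^i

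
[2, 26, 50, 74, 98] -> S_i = 2 + 24*i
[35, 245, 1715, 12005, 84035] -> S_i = 35*7^i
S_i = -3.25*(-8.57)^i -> [-3.25, 27.85, -238.7, 2045.62, -17531.0]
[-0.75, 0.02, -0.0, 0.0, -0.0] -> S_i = -0.75*(-0.02)^i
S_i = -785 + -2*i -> [-785, -787, -789, -791, -793]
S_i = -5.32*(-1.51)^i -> [-5.32, 8.03, -12.13, 18.32, -27.66]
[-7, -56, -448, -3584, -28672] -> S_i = -7*8^i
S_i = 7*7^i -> [7, 49, 343, 2401, 16807]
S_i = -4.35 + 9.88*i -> [-4.35, 5.53, 15.41, 25.29, 35.17]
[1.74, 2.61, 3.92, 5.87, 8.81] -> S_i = 1.74*1.50^i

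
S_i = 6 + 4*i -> [6, 10, 14, 18, 22]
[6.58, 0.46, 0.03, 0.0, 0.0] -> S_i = 6.58*0.07^i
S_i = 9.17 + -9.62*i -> [9.17, -0.45, -10.07, -19.69, -29.31]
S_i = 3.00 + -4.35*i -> [3.0, -1.35, -5.7, -10.05, -14.4]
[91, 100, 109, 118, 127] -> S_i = 91 + 9*i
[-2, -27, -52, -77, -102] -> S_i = -2 + -25*i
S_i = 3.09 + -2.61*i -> [3.09, 0.48, -2.13, -4.74, -7.35]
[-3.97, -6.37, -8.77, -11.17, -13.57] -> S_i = -3.97 + -2.40*i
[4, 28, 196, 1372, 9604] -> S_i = 4*7^i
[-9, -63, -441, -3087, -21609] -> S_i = -9*7^i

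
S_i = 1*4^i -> [1, 4, 16, 64, 256]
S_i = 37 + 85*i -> [37, 122, 207, 292, 377]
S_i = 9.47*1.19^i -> [9.47, 11.27, 13.41, 15.96, 18.99]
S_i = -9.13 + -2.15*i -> [-9.13, -11.28, -13.43, -15.58, -17.73]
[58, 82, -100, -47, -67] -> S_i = Random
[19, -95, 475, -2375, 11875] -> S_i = 19*-5^i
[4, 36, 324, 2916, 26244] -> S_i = 4*9^i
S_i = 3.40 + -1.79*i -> [3.4, 1.61, -0.18, -1.97, -3.76]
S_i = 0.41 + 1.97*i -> [0.41, 2.38, 4.35, 6.32, 8.29]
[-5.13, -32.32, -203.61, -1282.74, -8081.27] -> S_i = -5.13*6.30^i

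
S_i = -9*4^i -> [-9, -36, -144, -576, -2304]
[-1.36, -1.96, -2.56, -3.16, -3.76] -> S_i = -1.36 + -0.60*i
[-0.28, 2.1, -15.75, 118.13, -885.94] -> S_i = -0.28*(-7.50)^i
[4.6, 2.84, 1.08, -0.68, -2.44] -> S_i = 4.60 + -1.76*i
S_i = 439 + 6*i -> [439, 445, 451, 457, 463]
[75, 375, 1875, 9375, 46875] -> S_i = 75*5^i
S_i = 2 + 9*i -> [2, 11, 20, 29, 38]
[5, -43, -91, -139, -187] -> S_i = 5 + -48*i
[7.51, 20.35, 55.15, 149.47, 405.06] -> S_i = 7.51*2.71^i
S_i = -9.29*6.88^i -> [-9.29, -63.92, -439.74, -3025.39, -20814.67]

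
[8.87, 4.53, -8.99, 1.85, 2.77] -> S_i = Random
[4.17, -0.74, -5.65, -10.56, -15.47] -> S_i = 4.17 + -4.91*i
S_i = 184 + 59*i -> [184, 243, 302, 361, 420]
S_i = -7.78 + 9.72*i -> [-7.78, 1.94, 11.66, 21.38, 31.1]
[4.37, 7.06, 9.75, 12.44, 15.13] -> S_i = 4.37 + 2.69*i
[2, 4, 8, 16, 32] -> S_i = 2*2^i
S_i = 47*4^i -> [47, 188, 752, 3008, 12032]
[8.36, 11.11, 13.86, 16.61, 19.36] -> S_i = 8.36 + 2.75*i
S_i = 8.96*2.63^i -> [8.96, 23.56, 61.98, 163.0, 428.68]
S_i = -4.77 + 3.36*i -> [-4.77, -1.41, 1.95, 5.31, 8.67]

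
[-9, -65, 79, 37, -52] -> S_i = Random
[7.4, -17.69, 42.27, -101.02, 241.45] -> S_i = 7.40*(-2.39)^i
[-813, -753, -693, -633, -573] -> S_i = -813 + 60*i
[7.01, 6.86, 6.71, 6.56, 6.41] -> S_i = 7.01 + -0.15*i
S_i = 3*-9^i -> [3, -27, 243, -2187, 19683]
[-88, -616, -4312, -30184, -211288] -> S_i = -88*7^i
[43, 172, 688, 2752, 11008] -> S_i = 43*4^i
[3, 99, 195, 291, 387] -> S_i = 3 + 96*i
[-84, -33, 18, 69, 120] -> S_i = -84 + 51*i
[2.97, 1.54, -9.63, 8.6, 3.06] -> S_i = Random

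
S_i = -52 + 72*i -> [-52, 20, 92, 164, 236]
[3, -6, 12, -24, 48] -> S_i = 3*-2^i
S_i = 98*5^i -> [98, 490, 2450, 12250, 61250]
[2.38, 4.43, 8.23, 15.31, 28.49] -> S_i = 2.38*1.86^i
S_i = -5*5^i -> [-5, -25, -125, -625, -3125]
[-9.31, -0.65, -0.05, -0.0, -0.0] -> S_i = -9.31*0.07^i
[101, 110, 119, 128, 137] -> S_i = 101 + 9*i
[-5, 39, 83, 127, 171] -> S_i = -5 + 44*i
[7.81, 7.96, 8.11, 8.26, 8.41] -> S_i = 7.81 + 0.15*i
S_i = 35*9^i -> [35, 315, 2835, 25515, 229635]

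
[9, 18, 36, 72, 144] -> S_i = 9*2^i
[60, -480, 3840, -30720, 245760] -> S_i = 60*-8^i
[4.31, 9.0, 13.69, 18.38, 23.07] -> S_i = 4.31 + 4.69*i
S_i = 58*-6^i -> [58, -348, 2088, -12528, 75168]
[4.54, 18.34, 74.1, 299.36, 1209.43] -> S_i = 4.54*4.04^i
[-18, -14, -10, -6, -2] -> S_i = -18 + 4*i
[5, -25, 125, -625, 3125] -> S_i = 5*-5^i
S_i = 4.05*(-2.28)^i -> [4.05, -9.23, 21.05, -48.0, 109.44]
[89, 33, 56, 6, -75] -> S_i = Random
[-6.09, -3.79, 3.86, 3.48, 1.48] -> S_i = Random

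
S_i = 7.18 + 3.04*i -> [7.18, 10.22, 13.26, 16.3, 19.34]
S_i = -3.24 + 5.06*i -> [-3.24, 1.82, 6.88, 11.94, 17.0]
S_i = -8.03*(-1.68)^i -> [-8.03, 13.49, -22.66, 38.08, -63.97]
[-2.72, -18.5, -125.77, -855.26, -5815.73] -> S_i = -2.72*6.80^i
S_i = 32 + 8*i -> [32, 40, 48, 56, 64]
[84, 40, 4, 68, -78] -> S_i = Random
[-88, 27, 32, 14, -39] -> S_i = Random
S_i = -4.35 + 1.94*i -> [-4.35, -2.41, -0.47, 1.47, 3.41]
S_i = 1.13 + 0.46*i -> [1.13, 1.59, 2.05, 2.51, 2.97]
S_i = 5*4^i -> [5, 20, 80, 320, 1280]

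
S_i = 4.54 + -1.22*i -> [4.54, 3.32, 2.1, 0.88, -0.34]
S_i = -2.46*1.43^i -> [-2.46, -3.52, -5.03, -7.19, -10.29]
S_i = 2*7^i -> [2, 14, 98, 686, 4802]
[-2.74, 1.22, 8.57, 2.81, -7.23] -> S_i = Random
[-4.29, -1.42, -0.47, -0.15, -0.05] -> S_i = -4.29*0.33^i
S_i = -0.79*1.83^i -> [-0.79, -1.45, -2.65, -4.84, -8.86]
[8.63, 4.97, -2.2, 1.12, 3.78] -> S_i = Random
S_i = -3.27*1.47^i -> [-3.27, -4.81, -7.07, -10.39, -15.27]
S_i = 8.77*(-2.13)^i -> [8.77, -18.68, 39.79, -84.75, 180.52]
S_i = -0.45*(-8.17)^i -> [-0.45, 3.68, -30.04, 245.4, -2004.94]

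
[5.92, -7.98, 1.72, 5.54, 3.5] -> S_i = Random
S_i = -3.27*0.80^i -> [-3.27, -2.62, -2.09, -1.67, -1.34]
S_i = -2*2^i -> [-2, -4, -8, -16, -32]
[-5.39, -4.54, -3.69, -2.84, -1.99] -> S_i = -5.39 + 0.85*i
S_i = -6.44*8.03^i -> [-6.44, -51.71, -415.26, -3334.51, -26776.14]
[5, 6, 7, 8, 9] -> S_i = 5 + 1*i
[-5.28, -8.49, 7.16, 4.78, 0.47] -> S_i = Random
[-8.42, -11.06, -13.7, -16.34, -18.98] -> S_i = -8.42 + -2.64*i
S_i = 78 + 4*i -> [78, 82, 86, 90, 94]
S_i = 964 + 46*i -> [964, 1010, 1056, 1102, 1148]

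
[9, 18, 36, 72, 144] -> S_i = 9*2^i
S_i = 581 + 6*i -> [581, 587, 593, 599, 605]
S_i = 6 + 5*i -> [6, 11, 16, 21, 26]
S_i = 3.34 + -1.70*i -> [3.34, 1.64, -0.06, -1.76, -3.46]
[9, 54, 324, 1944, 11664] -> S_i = 9*6^i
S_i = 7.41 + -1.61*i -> [7.41, 5.8, 4.19, 2.58, 0.97]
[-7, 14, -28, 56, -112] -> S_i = -7*-2^i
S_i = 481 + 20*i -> [481, 501, 521, 541, 561]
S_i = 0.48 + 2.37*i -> [0.48, 2.85, 5.22, 7.59, 9.96]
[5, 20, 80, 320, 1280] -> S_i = 5*4^i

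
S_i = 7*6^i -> [7, 42, 252, 1512, 9072]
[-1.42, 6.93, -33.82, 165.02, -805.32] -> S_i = -1.42*(-4.88)^i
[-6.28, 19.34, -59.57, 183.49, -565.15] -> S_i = -6.28*(-3.08)^i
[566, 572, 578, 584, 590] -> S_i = 566 + 6*i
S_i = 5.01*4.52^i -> [5.01, 22.65, 102.36, 462.65, 2091.18]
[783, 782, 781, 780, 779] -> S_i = 783 + -1*i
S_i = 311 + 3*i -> [311, 314, 317, 320, 323]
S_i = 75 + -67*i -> [75, 8, -59, -126, -193]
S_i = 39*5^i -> [39, 195, 975, 4875, 24375]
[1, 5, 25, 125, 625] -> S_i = 1*5^i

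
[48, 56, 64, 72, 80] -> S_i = 48 + 8*i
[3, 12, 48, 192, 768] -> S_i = 3*4^i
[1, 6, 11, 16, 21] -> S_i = 1 + 5*i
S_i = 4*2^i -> [4, 8, 16, 32, 64]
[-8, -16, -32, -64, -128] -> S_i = -8*2^i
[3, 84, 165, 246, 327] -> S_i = 3 + 81*i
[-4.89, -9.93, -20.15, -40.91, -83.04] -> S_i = -4.89*2.03^i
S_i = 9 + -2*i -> [9, 7, 5, 3, 1]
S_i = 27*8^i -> [27, 216, 1728, 13824, 110592]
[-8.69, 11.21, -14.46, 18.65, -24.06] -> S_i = -8.69*(-1.29)^i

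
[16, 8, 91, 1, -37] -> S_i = Random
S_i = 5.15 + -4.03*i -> [5.15, 1.12, -2.91, -6.94, -10.97]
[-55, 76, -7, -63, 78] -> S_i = Random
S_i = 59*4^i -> [59, 236, 944, 3776, 15104]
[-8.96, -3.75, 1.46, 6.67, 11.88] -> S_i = -8.96 + 5.21*i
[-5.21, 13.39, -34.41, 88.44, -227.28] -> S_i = -5.21*(-2.57)^i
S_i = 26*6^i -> [26, 156, 936, 5616, 33696]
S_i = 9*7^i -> [9, 63, 441, 3087, 21609]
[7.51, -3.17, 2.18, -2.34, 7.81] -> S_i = Random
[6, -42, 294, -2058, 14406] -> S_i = 6*-7^i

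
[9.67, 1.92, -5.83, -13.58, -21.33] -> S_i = 9.67 + -7.75*i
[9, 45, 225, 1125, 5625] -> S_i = 9*5^i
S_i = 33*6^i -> [33, 198, 1188, 7128, 42768]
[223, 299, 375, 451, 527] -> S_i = 223 + 76*i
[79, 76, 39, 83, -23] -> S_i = Random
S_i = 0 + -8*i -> [0, -8, -16, -24, -32]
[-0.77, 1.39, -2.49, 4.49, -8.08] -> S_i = -0.77*(-1.80)^i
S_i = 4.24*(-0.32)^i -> [4.24, -1.36, 0.43, -0.14, 0.04]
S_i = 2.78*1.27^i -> [2.78, 3.53, 4.48, 5.69, 7.23]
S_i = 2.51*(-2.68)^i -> [2.51, -6.73, 18.03, -48.31, 129.48]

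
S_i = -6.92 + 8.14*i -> [-6.92, 1.22, 9.36, 17.5, 25.64]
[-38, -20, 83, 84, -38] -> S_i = Random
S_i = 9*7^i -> [9, 63, 441, 3087, 21609]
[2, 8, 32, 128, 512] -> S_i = 2*4^i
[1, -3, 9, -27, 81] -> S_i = 1*-3^i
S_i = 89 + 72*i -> [89, 161, 233, 305, 377]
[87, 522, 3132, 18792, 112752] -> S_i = 87*6^i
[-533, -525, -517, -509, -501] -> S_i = -533 + 8*i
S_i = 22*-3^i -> [22, -66, 198, -594, 1782]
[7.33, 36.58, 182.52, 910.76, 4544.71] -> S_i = 7.33*4.99^i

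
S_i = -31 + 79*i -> [-31, 48, 127, 206, 285]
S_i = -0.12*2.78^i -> [-0.12, -0.33, -0.93, -2.58, -7.17]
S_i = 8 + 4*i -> [8, 12, 16, 20, 24]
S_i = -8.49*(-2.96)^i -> [-8.49, 25.13, -74.39, 220.18, -651.74]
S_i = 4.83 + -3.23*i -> [4.83, 1.6, -1.63, -4.86, -8.09]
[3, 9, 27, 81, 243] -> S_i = 3*3^i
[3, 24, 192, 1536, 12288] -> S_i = 3*8^i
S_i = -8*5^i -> [-8, -40, -200, -1000, -5000]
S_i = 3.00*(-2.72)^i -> [3.0, -8.16, 22.2, -60.37, 164.21]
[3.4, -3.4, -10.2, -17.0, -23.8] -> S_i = 3.40 + -6.80*i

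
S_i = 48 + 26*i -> [48, 74, 100, 126, 152]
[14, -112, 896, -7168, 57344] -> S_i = 14*-8^i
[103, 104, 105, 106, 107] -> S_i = 103 + 1*i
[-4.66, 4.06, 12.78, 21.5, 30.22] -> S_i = -4.66 + 8.72*i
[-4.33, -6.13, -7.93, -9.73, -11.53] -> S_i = -4.33 + -1.80*i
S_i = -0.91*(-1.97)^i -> [-0.91, 1.79, -3.53, 6.96, -13.71]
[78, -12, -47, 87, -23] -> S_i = Random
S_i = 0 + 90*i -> [0, 90, 180, 270, 360]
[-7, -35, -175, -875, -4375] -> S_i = -7*5^i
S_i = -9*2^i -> [-9, -18, -36, -72, -144]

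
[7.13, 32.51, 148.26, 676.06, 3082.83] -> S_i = 7.13*4.56^i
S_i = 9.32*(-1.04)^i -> [9.32, -9.69, 10.08, -10.48, 10.9]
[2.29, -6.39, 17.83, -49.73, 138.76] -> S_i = 2.29*(-2.79)^i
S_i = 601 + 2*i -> [601, 603, 605, 607, 609]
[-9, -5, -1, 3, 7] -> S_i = -9 + 4*i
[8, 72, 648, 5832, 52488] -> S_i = 8*9^i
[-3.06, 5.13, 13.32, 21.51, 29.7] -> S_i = -3.06 + 8.19*i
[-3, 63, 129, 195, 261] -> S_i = -3 + 66*i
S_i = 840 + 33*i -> [840, 873, 906, 939, 972]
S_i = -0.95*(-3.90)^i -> [-0.95, 3.7, -14.45, 56.35, -219.78]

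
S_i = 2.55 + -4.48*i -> [2.55, -1.93, -6.41, -10.89, -15.37]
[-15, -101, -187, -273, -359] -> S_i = -15 + -86*i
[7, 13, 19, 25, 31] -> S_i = 7 + 6*i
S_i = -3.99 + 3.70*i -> [-3.99, -0.29, 3.41, 7.11, 10.81]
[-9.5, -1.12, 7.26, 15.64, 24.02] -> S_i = -9.50 + 8.38*i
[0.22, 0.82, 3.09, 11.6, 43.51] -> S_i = 0.22*3.75^i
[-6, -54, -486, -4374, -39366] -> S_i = -6*9^i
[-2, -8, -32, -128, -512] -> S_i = -2*4^i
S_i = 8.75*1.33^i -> [8.75, 11.64, 15.48, 20.59, 27.38]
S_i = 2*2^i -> [2, 4, 8, 16, 32]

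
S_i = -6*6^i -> [-6, -36, -216, -1296, -7776]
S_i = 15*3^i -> [15, 45, 135, 405, 1215]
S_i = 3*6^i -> [3, 18, 108, 648, 3888]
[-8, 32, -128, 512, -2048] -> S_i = -8*-4^i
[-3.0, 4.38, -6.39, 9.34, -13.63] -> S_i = -3.00*(-1.46)^i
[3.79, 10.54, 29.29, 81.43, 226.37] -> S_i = 3.79*2.78^i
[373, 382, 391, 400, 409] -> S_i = 373 + 9*i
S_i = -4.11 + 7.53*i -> [-4.11, 3.42, 10.95, 18.48, 26.01]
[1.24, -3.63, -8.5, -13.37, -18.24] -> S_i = 1.24 + -4.87*i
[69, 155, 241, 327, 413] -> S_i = 69 + 86*i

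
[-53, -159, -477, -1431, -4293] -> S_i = -53*3^i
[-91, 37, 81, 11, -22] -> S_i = Random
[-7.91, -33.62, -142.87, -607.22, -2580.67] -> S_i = -7.91*4.25^i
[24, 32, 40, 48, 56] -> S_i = 24 + 8*i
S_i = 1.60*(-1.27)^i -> [1.6, -2.03, 2.58, -3.28, 4.16]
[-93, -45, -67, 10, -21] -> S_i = Random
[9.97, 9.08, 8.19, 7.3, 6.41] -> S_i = 9.97 + -0.89*i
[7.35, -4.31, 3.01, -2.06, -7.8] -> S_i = Random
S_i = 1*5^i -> [1, 5, 25, 125, 625]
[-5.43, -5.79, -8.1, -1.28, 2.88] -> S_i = Random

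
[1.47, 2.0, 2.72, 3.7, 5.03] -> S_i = 1.47*1.36^i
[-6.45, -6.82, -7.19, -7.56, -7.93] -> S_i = -6.45 + -0.37*i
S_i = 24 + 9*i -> [24, 33, 42, 51, 60]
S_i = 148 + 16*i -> [148, 164, 180, 196, 212]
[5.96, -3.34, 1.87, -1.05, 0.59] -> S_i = 5.96*(-0.56)^i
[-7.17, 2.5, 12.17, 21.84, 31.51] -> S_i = -7.17 + 9.67*i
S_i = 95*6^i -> [95, 570, 3420, 20520, 123120]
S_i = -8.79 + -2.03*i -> [-8.79, -10.82, -12.85, -14.88, -16.91]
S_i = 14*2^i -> [14, 28, 56, 112, 224]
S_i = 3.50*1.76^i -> [3.5, 6.16, 10.84, 19.08, 33.58]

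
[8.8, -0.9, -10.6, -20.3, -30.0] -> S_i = 8.80 + -9.70*i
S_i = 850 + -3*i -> [850, 847, 844, 841, 838]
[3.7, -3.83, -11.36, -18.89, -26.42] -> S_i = 3.70 + -7.53*i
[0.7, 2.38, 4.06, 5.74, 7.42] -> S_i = 0.70 + 1.68*i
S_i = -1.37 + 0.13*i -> [-1.37, -1.24, -1.11, -0.98, -0.85]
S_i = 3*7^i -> [3, 21, 147, 1029, 7203]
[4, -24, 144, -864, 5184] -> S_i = 4*-6^i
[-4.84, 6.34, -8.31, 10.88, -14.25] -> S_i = -4.84*(-1.31)^i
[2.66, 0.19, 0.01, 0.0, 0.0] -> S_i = 2.66*0.07^i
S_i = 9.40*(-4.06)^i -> [9.4, -38.16, 154.95, -629.08, 2554.07]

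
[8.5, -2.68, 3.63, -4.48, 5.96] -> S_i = Random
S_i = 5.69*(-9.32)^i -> [5.69, -53.03, 494.25, -4606.38, 42931.49]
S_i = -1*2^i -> [-1, -2, -4, -8, -16]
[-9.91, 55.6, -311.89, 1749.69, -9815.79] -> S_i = -9.91*(-5.61)^i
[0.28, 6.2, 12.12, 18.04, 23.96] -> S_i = 0.28 + 5.92*i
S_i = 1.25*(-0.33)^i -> [1.25, -0.41, 0.14, -0.04, 0.01]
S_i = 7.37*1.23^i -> [7.37, 9.07, 11.15, 13.71, 16.87]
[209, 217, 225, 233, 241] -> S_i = 209 + 8*i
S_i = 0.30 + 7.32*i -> [0.3, 7.62, 14.94, 22.26, 29.58]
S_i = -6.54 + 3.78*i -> [-6.54, -2.76, 1.02, 4.8, 8.58]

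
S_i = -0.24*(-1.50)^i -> [-0.24, 0.36, -0.54, 0.81, -1.21]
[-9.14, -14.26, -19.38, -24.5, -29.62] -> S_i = -9.14 + -5.12*i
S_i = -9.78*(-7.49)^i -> [-9.78, 73.25, -548.66, 4109.46, -30779.82]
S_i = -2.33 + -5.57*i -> [-2.33, -7.9, -13.47, -19.04, -24.61]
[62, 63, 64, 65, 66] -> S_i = 62 + 1*i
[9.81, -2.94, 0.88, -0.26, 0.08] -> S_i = 9.81*(-0.30)^i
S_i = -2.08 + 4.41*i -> [-2.08, 2.33, 6.74, 11.15, 15.56]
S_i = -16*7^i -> [-16, -112, -784, -5488, -38416]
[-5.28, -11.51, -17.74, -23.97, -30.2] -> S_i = -5.28 + -6.23*i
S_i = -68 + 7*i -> [-68, -61, -54, -47, -40]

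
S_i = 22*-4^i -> [22, -88, 352, -1408, 5632]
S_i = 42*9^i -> [42, 378, 3402, 30618, 275562]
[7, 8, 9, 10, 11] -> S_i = 7 + 1*i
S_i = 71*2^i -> [71, 142, 284, 568, 1136]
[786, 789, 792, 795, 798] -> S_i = 786 + 3*i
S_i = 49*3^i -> [49, 147, 441, 1323, 3969]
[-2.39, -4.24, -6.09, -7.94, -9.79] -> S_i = -2.39 + -1.85*i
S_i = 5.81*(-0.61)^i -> [5.81, -3.54, 2.16, -1.32, 0.8]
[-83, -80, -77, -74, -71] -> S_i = -83 + 3*i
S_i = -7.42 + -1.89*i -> [-7.42, -9.31, -11.2, -13.09, -14.98]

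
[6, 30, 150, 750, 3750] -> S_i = 6*5^i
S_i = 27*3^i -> [27, 81, 243, 729, 2187]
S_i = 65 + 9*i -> [65, 74, 83, 92, 101]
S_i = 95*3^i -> [95, 285, 855, 2565, 7695]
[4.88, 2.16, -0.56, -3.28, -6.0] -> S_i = 4.88 + -2.72*i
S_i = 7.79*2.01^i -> [7.79, 15.66, 31.47, 63.26, 127.15]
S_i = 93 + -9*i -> [93, 84, 75, 66, 57]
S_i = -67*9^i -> [-67, -603, -5427, -48843, -439587]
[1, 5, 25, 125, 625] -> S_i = 1*5^i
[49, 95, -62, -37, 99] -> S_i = Random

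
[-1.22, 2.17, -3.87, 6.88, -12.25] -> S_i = -1.22*(-1.78)^i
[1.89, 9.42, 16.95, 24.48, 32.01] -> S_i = 1.89 + 7.53*i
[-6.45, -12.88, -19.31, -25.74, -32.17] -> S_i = -6.45 + -6.43*i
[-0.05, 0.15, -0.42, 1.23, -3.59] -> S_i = -0.05*(-2.91)^i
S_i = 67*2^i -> [67, 134, 268, 536, 1072]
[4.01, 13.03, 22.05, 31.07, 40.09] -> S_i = 4.01 + 9.02*i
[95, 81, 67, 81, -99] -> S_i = Random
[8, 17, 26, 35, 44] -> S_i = 8 + 9*i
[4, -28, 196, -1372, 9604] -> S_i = 4*-7^i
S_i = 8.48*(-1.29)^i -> [8.48, -10.94, 14.11, -18.2, 23.48]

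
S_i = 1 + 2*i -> [1, 3, 5, 7, 9]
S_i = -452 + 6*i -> [-452, -446, -440, -434, -428]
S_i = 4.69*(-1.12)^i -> [4.69, -5.25, 5.88, -6.59, 7.38]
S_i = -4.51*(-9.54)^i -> [-4.51, 43.03, -410.46, 3915.81, -37356.83]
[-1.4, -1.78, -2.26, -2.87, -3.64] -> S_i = -1.40*1.27^i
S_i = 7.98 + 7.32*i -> [7.98, 15.3, 22.62, 29.94, 37.26]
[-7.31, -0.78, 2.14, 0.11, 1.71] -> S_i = Random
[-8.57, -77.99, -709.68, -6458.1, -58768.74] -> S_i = -8.57*9.10^i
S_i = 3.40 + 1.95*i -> [3.4, 5.35, 7.3, 9.25, 11.2]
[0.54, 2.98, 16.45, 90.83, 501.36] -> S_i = 0.54*5.52^i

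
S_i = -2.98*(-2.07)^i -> [-2.98, 6.17, -12.77, 26.43, -54.71]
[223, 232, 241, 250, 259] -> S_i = 223 + 9*i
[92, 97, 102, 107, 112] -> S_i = 92 + 5*i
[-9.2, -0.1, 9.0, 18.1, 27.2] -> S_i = -9.20 + 9.10*i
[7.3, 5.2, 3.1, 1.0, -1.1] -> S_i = 7.30 + -2.10*i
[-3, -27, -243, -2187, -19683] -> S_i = -3*9^i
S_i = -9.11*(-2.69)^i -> [-9.11, 24.51, -65.92, 177.33, -477.01]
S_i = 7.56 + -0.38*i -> [7.56, 7.18, 6.8, 6.42, 6.04]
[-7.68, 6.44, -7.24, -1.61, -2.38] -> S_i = Random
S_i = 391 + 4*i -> [391, 395, 399, 403, 407]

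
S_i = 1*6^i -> [1, 6, 36, 216, 1296]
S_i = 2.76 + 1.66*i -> [2.76, 4.42, 6.08, 7.74, 9.4]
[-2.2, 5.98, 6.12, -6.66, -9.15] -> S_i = Random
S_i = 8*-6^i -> [8, -48, 288, -1728, 10368]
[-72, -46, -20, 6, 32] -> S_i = -72 + 26*i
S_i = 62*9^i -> [62, 558, 5022, 45198, 406782]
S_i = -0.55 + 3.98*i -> [-0.55, 3.43, 7.41, 11.39, 15.37]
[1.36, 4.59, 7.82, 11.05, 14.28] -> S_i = 1.36 + 3.23*i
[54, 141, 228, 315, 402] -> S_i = 54 + 87*i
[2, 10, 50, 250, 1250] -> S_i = 2*5^i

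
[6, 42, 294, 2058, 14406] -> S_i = 6*7^i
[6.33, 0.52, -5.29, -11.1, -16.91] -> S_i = 6.33 + -5.81*i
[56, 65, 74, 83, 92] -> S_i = 56 + 9*i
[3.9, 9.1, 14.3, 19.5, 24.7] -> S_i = 3.90 + 5.20*i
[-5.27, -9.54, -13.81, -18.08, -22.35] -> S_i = -5.27 + -4.27*i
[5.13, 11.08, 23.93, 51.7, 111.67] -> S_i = 5.13*2.16^i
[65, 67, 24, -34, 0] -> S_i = Random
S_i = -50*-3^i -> [-50, 150, -450, 1350, -4050]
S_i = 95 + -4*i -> [95, 91, 87, 83, 79]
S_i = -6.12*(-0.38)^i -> [-6.12, 2.33, -0.88, 0.34, -0.13]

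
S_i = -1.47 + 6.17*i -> [-1.47, 4.7, 10.87, 17.04, 23.21]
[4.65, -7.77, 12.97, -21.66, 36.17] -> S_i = 4.65*(-1.67)^i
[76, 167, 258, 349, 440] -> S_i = 76 + 91*i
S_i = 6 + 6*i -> [6, 12, 18, 24, 30]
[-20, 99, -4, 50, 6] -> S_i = Random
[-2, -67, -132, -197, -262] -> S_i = -2 + -65*i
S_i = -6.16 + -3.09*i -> [-6.16, -9.25, -12.34, -15.43, -18.52]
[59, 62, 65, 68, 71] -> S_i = 59 + 3*i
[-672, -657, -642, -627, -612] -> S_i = -672 + 15*i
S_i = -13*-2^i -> [-13, 26, -52, 104, -208]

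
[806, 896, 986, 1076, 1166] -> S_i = 806 + 90*i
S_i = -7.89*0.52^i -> [-7.89, -4.1, -2.13, -1.11, -0.58]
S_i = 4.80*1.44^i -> [4.8, 6.91, 9.95, 14.33, 20.64]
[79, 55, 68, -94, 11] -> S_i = Random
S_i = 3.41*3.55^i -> [3.41, 12.11, 42.97, 152.56, 541.59]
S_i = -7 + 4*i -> [-7, -3, 1, 5, 9]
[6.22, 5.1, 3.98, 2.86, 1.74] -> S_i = 6.22 + -1.12*i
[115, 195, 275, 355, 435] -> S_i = 115 + 80*i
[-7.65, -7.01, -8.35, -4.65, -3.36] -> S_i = Random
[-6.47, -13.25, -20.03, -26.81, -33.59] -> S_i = -6.47 + -6.78*i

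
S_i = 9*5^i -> [9, 45, 225, 1125, 5625]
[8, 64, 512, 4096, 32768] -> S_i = 8*8^i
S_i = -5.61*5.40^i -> [-5.61, -30.29, -163.59, -883.37, -4770.21]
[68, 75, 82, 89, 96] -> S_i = 68 + 7*i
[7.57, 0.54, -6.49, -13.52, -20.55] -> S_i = 7.57 + -7.03*i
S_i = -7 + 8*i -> [-7, 1, 9, 17, 25]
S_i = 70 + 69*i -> [70, 139, 208, 277, 346]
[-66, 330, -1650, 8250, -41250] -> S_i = -66*-5^i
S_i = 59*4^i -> [59, 236, 944, 3776, 15104]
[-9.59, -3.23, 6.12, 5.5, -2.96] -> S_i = Random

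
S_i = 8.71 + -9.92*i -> [8.71, -1.21, -11.13, -21.05, -30.97]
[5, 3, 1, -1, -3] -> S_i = 5 + -2*i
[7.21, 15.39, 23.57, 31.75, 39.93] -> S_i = 7.21 + 8.18*i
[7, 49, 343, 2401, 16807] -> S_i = 7*7^i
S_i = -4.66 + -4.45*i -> [-4.66, -9.11, -13.56, -18.01, -22.46]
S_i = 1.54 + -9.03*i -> [1.54, -7.49, -16.52, -25.55, -34.58]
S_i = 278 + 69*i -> [278, 347, 416, 485, 554]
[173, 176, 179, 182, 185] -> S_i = 173 + 3*i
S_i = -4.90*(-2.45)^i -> [-4.9, 12.01, -29.41, 72.06, -176.55]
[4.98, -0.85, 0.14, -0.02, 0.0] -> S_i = 4.98*(-0.17)^i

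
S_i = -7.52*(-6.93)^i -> [-7.52, 52.11, -361.15, 2502.75, -17344.06]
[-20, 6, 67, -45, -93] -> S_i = Random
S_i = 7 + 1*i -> [7, 8, 9, 10, 11]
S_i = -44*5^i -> [-44, -220, -1100, -5500, -27500]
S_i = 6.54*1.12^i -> [6.54, 7.32, 8.2, 9.19, 10.29]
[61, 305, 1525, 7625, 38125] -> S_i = 61*5^i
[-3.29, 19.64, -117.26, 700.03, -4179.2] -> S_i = -3.29*(-5.97)^i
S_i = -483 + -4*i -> [-483, -487, -491, -495, -499]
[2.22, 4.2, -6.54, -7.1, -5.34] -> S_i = Random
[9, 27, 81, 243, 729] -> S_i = 9*3^i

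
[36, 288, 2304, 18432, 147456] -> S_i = 36*8^i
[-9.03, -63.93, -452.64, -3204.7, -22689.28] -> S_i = -9.03*7.08^i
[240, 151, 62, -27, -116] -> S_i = 240 + -89*i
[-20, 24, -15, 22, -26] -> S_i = Random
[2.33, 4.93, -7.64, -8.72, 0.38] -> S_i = Random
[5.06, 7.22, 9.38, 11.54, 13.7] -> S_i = 5.06 + 2.16*i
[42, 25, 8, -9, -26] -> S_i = 42 + -17*i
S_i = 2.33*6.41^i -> [2.33, 14.94, 95.74, 613.66, 3933.58]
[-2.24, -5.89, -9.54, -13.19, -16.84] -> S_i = -2.24 + -3.65*i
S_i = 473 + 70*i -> [473, 543, 613, 683, 753]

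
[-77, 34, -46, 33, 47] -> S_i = Random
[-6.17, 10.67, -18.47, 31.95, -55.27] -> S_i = -6.17*(-1.73)^i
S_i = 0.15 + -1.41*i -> [0.15, -1.26, -2.67, -4.08, -5.49]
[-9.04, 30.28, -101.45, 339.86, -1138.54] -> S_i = -9.04*(-3.35)^i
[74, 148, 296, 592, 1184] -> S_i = 74*2^i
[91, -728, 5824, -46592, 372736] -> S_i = 91*-8^i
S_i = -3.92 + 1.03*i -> [-3.92, -2.89, -1.86, -0.83, 0.2]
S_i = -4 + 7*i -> [-4, 3, 10, 17, 24]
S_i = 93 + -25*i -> [93, 68, 43, 18, -7]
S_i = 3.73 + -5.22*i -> [3.73, -1.49, -6.71, -11.93, -17.15]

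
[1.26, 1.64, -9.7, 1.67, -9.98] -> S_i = Random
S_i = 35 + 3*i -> [35, 38, 41, 44, 47]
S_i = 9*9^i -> [9, 81, 729, 6561, 59049]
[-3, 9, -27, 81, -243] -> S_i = -3*-3^i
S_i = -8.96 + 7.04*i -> [-8.96, -1.92, 5.12, 12.16, 19.2]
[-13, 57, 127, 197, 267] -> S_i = -13 + 70*i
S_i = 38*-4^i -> [38, -152, 608, -2432, 9728]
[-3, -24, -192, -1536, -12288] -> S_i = -3*8^i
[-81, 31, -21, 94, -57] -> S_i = Random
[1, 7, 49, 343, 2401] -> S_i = 1*7^i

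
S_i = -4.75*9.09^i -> [-4.75, -43.18, -392.48, -3567.67, -32430.16]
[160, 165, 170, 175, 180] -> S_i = 160 + 5*i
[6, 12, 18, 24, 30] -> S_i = 6 + 6*i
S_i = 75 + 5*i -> [75, 80, 85, 90, 95]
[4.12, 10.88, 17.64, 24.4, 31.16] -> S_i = 4.12 + 6.76*i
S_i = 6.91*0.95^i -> [6.91, 6.56, 6.24, 5.92, 5.63]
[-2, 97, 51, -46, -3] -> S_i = Random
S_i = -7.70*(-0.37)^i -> [-7.7, 2.85, -1.05, 0.39, -0.14]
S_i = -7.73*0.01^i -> [-7.73, -0.08, -0.0, -0.0, -0.0]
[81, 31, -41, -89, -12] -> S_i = Random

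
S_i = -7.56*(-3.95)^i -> [-7.56, 29.86, -117.95, 465.92, -1840.39]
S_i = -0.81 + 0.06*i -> [-0.81, -0.75, -0.69, -0.63, -0.57]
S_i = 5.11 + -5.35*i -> [5.11, -0.24, -5.59, -10.94, -16.29]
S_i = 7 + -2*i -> [7, 5, 3, 1, -1]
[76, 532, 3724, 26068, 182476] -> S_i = 76*7^i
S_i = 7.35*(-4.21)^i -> [7.35, -30.94, 130.27, -548.45, 2308.96]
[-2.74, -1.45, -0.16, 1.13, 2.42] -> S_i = -2.74 + 1.29*i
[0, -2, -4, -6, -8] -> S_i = 0 + -2*i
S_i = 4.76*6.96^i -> [4.76, 33.13, 230.58, 1604.85, 11169.76]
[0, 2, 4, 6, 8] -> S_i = 0 + 2*i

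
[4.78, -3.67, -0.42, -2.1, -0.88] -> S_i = Random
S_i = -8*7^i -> [-8, -56, -392, -2744, -19208]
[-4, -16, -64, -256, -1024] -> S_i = -4*4^i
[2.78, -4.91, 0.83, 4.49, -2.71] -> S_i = Random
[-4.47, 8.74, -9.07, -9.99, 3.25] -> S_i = Random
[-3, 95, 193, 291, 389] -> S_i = -3 + 98*i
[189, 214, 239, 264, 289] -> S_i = 189 + 25*i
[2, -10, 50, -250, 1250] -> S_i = 2*-5^i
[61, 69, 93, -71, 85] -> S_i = Random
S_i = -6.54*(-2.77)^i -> [-6.54, 18.12, -50.18, 139.0, -385.03]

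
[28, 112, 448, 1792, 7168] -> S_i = 28*4^i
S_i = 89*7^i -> [89, 623, 4361, 30527, 213689]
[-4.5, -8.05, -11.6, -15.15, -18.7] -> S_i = -4.50 + -3.55*i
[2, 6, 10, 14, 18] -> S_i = 2 + 4*i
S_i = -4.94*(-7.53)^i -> [-4.94, 37.2, -280.1, 2109.17, -15882.06]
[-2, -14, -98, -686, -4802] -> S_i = -2*7^i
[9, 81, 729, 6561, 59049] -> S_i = 9*9^i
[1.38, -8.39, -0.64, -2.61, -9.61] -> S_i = Random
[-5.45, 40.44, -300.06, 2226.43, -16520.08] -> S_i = -5.45*(-7.42)^i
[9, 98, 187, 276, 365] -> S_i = 9 + 89*i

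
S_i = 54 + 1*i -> [54, 55, 56, 57, 58]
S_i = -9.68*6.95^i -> [-9.68, -67.28, -467.57, -3249.6, -22584.71]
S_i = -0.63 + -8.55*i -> [-0.63, -9.18, -17.73, -26.28, -34.83]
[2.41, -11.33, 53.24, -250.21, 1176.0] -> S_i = 2.41*(-4.70)^i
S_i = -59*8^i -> [-59, -472, -3776, -30208, -241664]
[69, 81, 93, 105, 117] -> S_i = 69 + 12*i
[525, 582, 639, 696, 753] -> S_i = 525 + 57*i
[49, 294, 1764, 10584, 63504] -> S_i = 49*6^i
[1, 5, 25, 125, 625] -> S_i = 1*5^i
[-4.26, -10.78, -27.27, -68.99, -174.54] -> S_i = -4.26*2.53^i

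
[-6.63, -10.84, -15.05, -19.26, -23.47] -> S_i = -6.63 + -4.21*i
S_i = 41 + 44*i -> [41, 85, 129, 173, 217]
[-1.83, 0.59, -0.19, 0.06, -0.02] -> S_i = -1.83*(-0.32)^i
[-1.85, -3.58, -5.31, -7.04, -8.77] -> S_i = -1.85 + -1.73*i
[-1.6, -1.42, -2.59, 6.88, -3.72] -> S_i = Random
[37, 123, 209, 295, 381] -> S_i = 37 + 86*i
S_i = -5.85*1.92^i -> [-5.85, -11.23, -21.57, -41.41, -79.5]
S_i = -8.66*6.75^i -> [-8.66, -58.46, -394.57, -2663.36, -17977.65]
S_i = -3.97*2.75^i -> [-3.97, -10.92, -30.02, -82.56, -227.05]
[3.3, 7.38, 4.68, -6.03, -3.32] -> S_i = Random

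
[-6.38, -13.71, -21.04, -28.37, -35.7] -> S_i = -6.38 + -7.33*i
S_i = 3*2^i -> [3, 6, 12, 24, 48]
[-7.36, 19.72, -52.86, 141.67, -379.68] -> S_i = -7.36*(-2.68)^i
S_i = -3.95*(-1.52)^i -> [-3.95, 6.0, -9.13, 13.87, -21.08]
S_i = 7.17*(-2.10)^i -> [7.17, -15.06, 31.62, -66.4, 139.44]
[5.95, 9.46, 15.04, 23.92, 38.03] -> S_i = 5.95*1.59^i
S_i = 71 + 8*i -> [71, 79, 87, 95, 103]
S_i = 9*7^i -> [9, 63, 441, 3087, 21609]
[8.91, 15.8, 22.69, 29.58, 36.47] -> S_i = 8.91 + 6.89*i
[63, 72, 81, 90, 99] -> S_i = 63 + 9*i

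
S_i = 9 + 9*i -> [9, 18, 27, 36, 45]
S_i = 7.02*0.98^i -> [7.02, 6.88, 6.74, 6.61, 6.48]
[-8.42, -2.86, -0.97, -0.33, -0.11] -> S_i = -8.42*0.34^i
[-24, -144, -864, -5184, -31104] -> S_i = -24*6^i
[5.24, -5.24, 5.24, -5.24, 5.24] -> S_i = 5.24*(-1.00)^i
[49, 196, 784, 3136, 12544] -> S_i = 49*4^i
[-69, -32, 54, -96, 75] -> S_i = Random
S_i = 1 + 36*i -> [1, 37, 73, 109, 145]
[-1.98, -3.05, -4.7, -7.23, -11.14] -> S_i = -1.98*1.54^i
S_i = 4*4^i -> [4, 16, 64, 256, 1024]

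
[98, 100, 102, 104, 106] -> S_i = 98 + 2*i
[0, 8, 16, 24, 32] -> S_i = 0 + 8*i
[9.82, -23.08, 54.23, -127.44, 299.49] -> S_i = 9.82*(-2.35)^i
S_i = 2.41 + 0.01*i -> [2.41, 2.42, 2.43, 2.44, 2.45]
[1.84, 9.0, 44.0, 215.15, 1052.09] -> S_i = 1.84*4.89^i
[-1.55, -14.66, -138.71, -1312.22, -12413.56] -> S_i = -1.55*9.46^i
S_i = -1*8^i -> [-1, -8, -64, -512, -4096]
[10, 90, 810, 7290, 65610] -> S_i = 10*9^i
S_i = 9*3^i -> [9, 27, 81, 243, 729]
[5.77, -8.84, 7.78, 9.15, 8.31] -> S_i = Random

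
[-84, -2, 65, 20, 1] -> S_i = Random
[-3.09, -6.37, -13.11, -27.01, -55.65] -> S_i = -3.09*2.06^i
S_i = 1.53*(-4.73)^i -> [1.53, -7.24, 34.23, -161.91, 765.84]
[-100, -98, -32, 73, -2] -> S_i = Random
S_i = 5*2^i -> [5, 10, 20, 40, 80]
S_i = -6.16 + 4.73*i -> [-6.16, -1.43, 3.3, 8.03, 12.76]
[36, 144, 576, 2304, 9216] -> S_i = 36*4^i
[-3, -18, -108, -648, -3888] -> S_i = -3*6^i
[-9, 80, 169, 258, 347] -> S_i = -9 + 89*i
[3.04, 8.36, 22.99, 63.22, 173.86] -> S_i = 3.04*2.75^i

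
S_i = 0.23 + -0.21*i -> [0.23, 0.02, -0.19, -0.4, -0.61]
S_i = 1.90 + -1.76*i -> [1.9, 0.14, -1.62, -3.38, -5.14]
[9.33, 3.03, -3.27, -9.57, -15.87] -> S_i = 9.33 + -6.30*i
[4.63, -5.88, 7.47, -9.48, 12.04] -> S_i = 4.63*(-1.27)^i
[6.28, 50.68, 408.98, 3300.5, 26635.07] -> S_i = 6.28*8.07^i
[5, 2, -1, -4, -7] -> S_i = 5 + -3*i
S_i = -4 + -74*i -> [-4, -78, -152, -226, -300]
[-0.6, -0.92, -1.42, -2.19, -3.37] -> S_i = -0.60*1.54^i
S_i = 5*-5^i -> [5, -25, 125, -625, 3125]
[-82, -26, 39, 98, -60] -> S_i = Random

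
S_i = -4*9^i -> [-4, -36, -324, -2916, -26244]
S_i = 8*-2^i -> [8, -16, 32, -64, 128]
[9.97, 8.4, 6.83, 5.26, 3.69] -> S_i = 9.97 + -1.57*i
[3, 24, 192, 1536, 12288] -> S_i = 3*8^i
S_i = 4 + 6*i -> [4, 10, 16, 22, 28]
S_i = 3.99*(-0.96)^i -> [3.99, -3.83, 3.68, -3.53, 3.39]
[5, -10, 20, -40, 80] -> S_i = 5*-2^i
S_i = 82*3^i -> [82, 246, 738, 2214, 6642]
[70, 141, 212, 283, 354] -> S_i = 70 + 71*i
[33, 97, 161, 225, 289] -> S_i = 33 + 64*i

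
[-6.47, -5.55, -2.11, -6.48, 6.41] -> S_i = Random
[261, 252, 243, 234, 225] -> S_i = 261 + -9*i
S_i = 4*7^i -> [4, 28, 196, 1372, 9604]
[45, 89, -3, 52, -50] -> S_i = Random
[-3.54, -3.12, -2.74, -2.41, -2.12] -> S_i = -3.54*0.88^i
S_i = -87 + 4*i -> [-87, -83, -79, -75, -71]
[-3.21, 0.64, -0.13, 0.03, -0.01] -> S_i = -3.21*(-0.20)^i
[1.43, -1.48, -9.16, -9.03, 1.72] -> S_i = Random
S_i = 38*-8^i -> [38, -304, 2432, -19456, 155648]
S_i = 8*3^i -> [8, 24, 72, 216, 648]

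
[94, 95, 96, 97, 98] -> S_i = 94 + 1*i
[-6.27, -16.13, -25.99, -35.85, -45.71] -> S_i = -6.27 + -9.86*i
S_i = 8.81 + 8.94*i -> [8.81, 17.75, 26.69, 35.63, 44.57]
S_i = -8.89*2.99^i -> [-8.89, -26.58, -79.48, -237.64, -710.54]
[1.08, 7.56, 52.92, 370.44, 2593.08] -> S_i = 1.08*7.00^i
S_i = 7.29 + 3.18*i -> [7.29, 10.47, 13.65, 16.83, 20.01]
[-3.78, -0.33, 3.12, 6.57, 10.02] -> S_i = -3.78 + 3.45*i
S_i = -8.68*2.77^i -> [-8.68, -24.04, -66.6, -184.48, -511.02]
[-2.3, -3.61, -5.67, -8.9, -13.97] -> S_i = -2.30*1.57^i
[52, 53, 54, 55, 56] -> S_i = 52 + 1*i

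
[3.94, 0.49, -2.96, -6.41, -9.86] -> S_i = 3.94 + -3.45*i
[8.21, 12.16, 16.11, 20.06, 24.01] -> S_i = 8.21 + 3.95*i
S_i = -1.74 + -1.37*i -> [-1.74, -3.11, -4.48, -5.85, -7.22]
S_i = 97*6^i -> [97, 582, 3492, 20952, 125712]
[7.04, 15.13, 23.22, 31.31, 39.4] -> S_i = 7.04 + 8.09*i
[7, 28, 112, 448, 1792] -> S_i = 7*4^i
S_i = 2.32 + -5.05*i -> [2.32, -2.73, -7.78, -12.83, -17.88]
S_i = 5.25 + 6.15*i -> [5.25, 11.4, 17.55, 23.7, 29.85]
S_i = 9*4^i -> [9, 36, 144, 576, 2304]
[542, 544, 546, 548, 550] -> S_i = 542 + 2*i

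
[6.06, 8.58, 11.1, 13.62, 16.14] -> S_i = 6.06 + 2.52*i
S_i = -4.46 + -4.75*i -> [-4.46, -9.21, -13.96, -18.71, -23.46]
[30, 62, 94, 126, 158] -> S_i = 30 + 32*i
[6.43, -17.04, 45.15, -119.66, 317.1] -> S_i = 6.43*(-2.65)^i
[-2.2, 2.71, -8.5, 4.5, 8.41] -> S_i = Random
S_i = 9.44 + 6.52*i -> [9.44, 15.96, 22.48, 29.0, 35.52]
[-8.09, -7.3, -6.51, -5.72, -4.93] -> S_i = -8.09 + 0.79*i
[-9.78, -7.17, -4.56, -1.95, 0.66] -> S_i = -9.78 + 2.61*i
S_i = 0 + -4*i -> [0, -4, -8, -12, -16]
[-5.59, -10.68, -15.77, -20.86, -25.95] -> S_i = -5.59 + -5.09*i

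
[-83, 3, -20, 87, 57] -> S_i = Random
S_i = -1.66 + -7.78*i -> [-1.66, -9.44, -17.22, -25.0, -32.78]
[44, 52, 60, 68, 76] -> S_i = 44 + 8*i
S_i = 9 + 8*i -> [9, 17, 25, 33, 41]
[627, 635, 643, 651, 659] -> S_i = 627 + 8*i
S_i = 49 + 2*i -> [49, 51, 53, 55, 57]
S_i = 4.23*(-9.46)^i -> [4.23, -40.02, 378.55, -3581.08, 33877.0]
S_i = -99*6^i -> [-99, -594, -3564, -21384, -128304]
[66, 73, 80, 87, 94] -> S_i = 66 + 7*i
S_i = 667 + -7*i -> [667, 660, 653, 646, 639]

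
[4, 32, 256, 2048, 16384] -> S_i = 4*8^i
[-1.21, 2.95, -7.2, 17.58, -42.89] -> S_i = -1.21*(-2.44)^i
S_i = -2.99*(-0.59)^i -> [-2.99, 1.76, -1.04, 0.61, -0.36]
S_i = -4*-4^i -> [-4, 16, -64, 256, -1024]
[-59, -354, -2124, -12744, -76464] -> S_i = -59*6^i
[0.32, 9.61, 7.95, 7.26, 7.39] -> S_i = Random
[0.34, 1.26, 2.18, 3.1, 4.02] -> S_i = 0.34 + 0.92*i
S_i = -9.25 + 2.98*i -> [-9.25, -6.27, -3.29, -0.31, 2.67]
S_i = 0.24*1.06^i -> [0.24, 0.25, 0.27, 0.29, 0.3]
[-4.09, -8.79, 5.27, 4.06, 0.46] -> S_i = Random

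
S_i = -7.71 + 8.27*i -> [-7.71, 0.56, 8.83, 17.1, 25.37]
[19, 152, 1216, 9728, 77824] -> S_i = 19*8^i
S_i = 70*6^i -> [70, 420, 2520, 15120, 90720]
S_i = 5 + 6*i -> [5, 11, 17, 23, 29]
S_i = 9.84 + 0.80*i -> [9.84, 10.64, 11.44, 12.24, 13.04]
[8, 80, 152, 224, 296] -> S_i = 8 + 72*i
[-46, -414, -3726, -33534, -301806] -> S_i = -46*9^i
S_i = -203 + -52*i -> [-203, -255, -307, -359, -411]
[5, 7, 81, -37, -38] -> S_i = Random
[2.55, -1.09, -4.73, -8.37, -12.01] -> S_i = 2.55 + -3.64*i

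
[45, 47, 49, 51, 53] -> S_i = 45 + 2*i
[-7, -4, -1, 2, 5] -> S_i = -7 + 3*i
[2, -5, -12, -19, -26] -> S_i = 2 + -7*i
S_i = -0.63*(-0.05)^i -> [-0.63, 0.03, -0.0, 0.0, -0.0]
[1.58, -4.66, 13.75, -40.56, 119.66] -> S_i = 1.58*(-2.95)^i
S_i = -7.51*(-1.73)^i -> [-7.51, 12.99, -22.48, 38.88, -67.27]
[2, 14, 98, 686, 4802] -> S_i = 2*7^i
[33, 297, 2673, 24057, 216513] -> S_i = 33*9^i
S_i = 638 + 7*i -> [638, 645, 652, 659, 666]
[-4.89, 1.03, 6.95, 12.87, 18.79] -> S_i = -4.89 + 5.92*i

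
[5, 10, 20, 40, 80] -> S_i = 5*2^i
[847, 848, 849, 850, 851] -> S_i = 847 + 1*i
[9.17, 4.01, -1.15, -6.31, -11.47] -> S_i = 9.17 + -5.16*i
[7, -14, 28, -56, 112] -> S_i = 7*-2^i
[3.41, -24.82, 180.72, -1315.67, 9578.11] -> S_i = 3.41*(-7.28)^i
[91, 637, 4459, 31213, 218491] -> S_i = 91*7^i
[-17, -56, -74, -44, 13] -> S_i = Random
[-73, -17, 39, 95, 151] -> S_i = -73 + 56*i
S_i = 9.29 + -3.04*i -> [9.29, 6.25, 3.21, 0.17, -2.87]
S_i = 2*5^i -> [2, 10, 50, 250, 1250]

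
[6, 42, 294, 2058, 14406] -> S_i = 6*7^i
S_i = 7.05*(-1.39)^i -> [7.05, -9.8, 13.62, -18.93, 26.32]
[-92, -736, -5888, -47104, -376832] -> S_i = -92*8^i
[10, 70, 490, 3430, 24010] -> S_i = 10*7^i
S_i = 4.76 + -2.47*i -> [4.76, 2.29, -0.18, -2.65, -5.12]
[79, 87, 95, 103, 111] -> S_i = 79 + 8*i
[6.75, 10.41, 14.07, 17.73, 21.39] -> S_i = 6.75 + 3.66*i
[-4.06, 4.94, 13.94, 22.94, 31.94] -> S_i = -4.06 + 9.00*i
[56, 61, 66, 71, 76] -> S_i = 56 + 5*i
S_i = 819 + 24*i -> [819, 843, 867, 891, 915]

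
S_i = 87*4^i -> [87, 348, 1392, 5568, 22272]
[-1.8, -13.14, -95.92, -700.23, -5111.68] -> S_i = -1.80*7.30^i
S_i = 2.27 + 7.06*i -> [2.27, 9.33, 16.39, 23.45, 30.51]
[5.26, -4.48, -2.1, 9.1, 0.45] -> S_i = Random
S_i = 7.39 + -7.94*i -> [7.39, -0.55, -8.49, -16.43, -24.37]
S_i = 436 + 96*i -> [436, 532, 628, 724, 820]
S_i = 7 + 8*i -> [7, 15, 23, 31, 39]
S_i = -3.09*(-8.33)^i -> [-3.09, 25.74, -214.41, 1786.05, -14877.79]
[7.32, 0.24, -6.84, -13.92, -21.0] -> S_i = 7.32 + -7.08*i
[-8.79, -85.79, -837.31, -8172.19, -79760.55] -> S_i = -8.79*9.76^i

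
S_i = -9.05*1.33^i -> [-9.05, -12.04, -16.01, -21.29, -28.32]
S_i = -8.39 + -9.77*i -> [-8.39, -18.16, -27.93, -37.7, -47.47]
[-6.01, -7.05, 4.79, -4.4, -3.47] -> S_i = Random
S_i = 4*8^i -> [4, 32, 256, 2048, 16384]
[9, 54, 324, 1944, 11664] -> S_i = 9*6^i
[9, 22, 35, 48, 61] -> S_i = 9 + 13*i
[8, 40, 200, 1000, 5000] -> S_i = 8*5^i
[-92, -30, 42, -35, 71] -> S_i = Random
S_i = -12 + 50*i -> [-12, 38, 88, 138, 188]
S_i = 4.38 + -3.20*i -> [4.38, 1.18, -2.02, -5.22, -8.42]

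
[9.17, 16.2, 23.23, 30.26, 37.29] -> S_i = 9.17 + 7.03*i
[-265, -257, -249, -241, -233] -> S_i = -265 + 8*i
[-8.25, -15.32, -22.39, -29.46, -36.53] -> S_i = -8.25 + -7.07*i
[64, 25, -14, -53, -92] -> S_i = 64 + -39*i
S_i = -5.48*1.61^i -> [-5.48, -8.82, -14.2, -22.87, -36.82]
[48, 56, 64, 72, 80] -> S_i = 48 + 8*i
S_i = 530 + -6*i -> [530, 524, 518, 512, 506]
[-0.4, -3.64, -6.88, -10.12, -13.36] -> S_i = -0.40 + -3.24*i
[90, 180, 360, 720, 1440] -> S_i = 90*2^i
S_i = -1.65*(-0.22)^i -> [-1.65, 0.36, -0.08, 0.02, -0.0]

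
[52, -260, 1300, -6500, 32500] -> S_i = 52*-5^i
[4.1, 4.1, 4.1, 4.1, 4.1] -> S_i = 4.10*1.00^i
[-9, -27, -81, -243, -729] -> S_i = -9*3^i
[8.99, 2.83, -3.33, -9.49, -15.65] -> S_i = 8.99 + -6.16*i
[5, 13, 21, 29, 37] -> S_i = 5 + 8*i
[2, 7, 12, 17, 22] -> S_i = 2 + 5*i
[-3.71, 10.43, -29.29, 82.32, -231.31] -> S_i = -3.71*(-2.81)^i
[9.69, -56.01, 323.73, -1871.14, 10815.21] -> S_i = 9.69*(-5.78)^i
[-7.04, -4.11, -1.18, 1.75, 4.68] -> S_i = -7.04 + 2.93*i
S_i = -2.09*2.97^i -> [-2.09, -6.21, -18.44, -54.75, -162.62]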